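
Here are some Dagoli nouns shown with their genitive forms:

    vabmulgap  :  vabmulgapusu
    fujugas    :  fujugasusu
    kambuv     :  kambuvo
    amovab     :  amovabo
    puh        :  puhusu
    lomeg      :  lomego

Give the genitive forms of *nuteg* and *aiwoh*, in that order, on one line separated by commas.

nutego, aiwohusu

The pattern is voicing of the final consonant: -usu when the stem ends in a voiceless consonant (*vabmulgap*, *fujugas*, *puh*); -o when the stem ends in a voiced consonant (*kambuv*, *amovab*, *lomeg*).
*nuteg*: final consonant = /g/, voiced → -o → *nutego*.
*aiwoh* — final consonant /h/ (voiceless) → -usu → *aiwohusu*.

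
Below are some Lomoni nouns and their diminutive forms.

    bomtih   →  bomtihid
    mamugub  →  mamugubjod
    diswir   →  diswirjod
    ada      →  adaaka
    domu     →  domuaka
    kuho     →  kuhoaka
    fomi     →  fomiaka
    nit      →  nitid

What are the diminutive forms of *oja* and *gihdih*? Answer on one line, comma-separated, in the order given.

The pattern is voicing of the final sound: -id when the stem ends in a voiceless consonant (*bomtih*, *nit*); -jod when the stem ends in a voiced consonant (*mamugub*, *diswir*); -aka when the stem ends in a vowel (*ada*, *domu*, *kuho*, *fomi*).
Since the final sound of *oja* is /a/ (a vowel), it takes -aka, giving *ojaaka*.
*gihdih*: final sound = /h/, a voiceless consonant → -id → *gihdihid*.

ojaaka, gihdihid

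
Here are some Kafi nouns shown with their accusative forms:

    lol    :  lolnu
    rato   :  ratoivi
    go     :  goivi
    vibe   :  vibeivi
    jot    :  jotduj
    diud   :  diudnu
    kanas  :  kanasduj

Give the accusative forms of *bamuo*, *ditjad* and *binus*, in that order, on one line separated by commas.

bamuoivi, ditjadnu, binusduj

Looking at the final sound of each stem: -duj when the stem ends in a voiceless consonant (*jot*, *kanas*); -nu when the stem ends in a voiced consonant (*lol*, *diud*); -ivi when the stem ends in a vowel (*rato*, *go*, *vibe*).
*bamuo*: final sound = /o/, a vowel → -ivi → *bamuoivi*.
Since the final sound of *ditjad* is /d/ (a voiced consonant), it takes -nu, giving *ditjadnu*.
*binus*: final sound = /s/, a voiceless consonant → -duj → *binusduj*.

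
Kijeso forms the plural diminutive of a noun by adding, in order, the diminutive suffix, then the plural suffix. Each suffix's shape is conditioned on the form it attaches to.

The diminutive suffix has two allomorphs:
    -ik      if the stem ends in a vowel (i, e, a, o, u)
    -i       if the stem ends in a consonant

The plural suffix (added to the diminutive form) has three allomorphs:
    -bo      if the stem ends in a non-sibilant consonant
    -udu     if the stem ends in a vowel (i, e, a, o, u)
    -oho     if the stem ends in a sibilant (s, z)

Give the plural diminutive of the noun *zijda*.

zijdaikbo

Since the final sound of *zijda* is /a/ (a vowel), it takes -ik, giving *zijdaik*.
The diminutive form *zijdaik*: final sound = /k/, a non-sibilant consonant → -bo → *zijdaikbo*.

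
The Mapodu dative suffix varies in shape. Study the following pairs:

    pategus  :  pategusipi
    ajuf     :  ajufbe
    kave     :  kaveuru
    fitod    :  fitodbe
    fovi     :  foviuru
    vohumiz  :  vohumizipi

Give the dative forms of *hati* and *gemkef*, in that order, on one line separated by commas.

hatiuru, gemkefbe

Looking at the final sound of each stem: -ipi when the stem ends in a sibilant (*pategus*, *vohumiz*); -be when the stem ends in a non-sibilant consonant (*ajuf*, *fitod*); -uru when the stem ends in a vowel (*kave*, *fovi*).
*hati*: final sound = /i/, a vowel → -uru → *hatiuru*.
*gemkef* — final sound /f/ (a non-sibilant consonant) → -be → *gemkefbe*.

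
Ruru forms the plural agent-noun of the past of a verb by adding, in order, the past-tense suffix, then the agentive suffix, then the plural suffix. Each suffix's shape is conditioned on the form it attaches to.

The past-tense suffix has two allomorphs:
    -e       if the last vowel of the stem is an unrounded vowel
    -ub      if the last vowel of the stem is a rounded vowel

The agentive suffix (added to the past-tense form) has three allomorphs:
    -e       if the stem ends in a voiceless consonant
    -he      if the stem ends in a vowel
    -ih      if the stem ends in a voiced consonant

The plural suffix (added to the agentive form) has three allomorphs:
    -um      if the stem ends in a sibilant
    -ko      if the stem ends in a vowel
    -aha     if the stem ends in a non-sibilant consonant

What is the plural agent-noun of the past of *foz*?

Since the last vowel of *foz* is /o/ (a rounded vowel), it takes -ub, giving *fozub*.
Since the final sound of the past-tense form *fozub* is /b/ (a voiced consonant), it takes -ih, giving *fozubih*.
The agentive form *fozubih* — final sound /h/ (a non-sibilant consonant) → -aha → *fozubihaha*.

fozubihaha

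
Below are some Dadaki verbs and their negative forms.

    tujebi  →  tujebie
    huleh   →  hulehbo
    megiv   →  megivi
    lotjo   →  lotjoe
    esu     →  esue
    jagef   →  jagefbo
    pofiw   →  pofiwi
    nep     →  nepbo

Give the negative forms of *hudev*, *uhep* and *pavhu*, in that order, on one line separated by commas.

The pattern is voicing of the final sound: -bo when the stem ends in a voiceless consonant (*huleh*, *jagef*, *nep*); -i when the stem ends in a voiced consonant (*megiv*, *pofiw*); -e when the stem ends in a vowel (*tujebi*, *lotjo*, *esu*).
*hudev* — final sound /v/ (a voiced consonant) → -i → *hudevi*.
Since the final sound of *uhep* is /p/ (a voiceless consonant), it takes -bo, giving *uhepbo*.
*pavhu* — final sound /u/ (a vowel) → -e → *pavhue*.

hudevi, uhepbo, pavhue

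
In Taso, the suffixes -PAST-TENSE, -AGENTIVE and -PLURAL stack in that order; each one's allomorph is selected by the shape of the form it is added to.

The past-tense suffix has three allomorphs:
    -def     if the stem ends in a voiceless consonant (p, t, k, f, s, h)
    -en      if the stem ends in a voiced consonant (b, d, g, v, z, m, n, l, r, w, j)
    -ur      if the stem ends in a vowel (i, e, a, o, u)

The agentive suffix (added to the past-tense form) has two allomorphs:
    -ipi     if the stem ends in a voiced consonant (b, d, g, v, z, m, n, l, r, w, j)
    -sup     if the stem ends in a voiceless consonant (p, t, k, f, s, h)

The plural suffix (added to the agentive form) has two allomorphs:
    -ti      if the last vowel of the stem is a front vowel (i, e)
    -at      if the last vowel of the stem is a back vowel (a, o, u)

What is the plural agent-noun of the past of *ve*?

Since the final sound of *ve* is /e/ (a vowel), it takes -ur, giving *veur*.
The past-tense form *veur* — final consonant /r/ (voiced) → -ipi → *veuripi*.
Since the last vowel of the agentive form *veuripi* is /i/ (a front vowel), it takes -ti, giving *veuripiti*.

veuripiti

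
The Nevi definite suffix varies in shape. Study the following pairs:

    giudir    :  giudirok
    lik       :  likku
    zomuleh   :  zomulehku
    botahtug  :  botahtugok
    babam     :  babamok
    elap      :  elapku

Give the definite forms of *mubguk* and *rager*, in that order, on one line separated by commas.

The pattern is voicing of the final consonant: -ku when the stem ends in a voiceless consonant (*lik*, *zomuleh*, *elap*); -ok when the stem ends in a voiced consonant (*giudir*, *botahtug*, *babam*).
*mubguk*: final consonant = /k/, voiceless → -ku → *mubgukku*.
Since the final consonant of *rager* is /r/ (voiced), it takes -ok, giving *ragerok*.

mubgukku, ragerok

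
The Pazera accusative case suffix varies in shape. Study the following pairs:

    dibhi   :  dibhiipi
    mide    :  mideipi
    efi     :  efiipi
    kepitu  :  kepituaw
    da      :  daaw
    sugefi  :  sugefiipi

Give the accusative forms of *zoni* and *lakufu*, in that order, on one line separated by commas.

zoniipi, lakufuaw

The alternation tracks the last vowel of the stem — -ipi when the last vowel of the stem is a front vowel (*dibhi*, *mide*, *efi*, *sugefi*); -aw when the last vowel of the stem is a back vowel (*kepitu*, *da*).
The last vowel of *zoni* is /i/, which is a front vowel, so the suffix is -ipi, giving *zoniipi*.
*lakufu* — last vowel /u/ (a back vowel) → -aw → *lakufuaw*.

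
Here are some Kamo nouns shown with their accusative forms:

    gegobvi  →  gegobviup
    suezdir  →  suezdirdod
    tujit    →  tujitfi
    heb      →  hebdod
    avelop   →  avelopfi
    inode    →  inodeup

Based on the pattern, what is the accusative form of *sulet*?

Looking at the final sound of each stem: -fi when the stem ends in a voiceless consonant (*tujit*, *avelop*); -dod when the stem ends in a voiced consonant (*suezdir*, *heb*); -up when the stem ends in a vowel (*gegobvi*, *inode*).
*sulet*: final sound = /t/, a voiceless consonant → -fi → *suletfi*.

suletfi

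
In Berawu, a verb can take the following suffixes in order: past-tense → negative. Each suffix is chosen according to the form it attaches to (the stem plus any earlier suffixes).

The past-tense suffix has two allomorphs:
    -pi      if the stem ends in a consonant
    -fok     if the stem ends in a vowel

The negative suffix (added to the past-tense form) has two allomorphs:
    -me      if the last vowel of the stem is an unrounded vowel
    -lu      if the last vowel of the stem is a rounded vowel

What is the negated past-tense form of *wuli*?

wulifoklu

*wuli*: final sound = /i/, a vowel → -fok → *wulifok*.
The past-tense form *wulifok*: last vowel = /o/, a rounded vowel → -lu → *wulifoklu*.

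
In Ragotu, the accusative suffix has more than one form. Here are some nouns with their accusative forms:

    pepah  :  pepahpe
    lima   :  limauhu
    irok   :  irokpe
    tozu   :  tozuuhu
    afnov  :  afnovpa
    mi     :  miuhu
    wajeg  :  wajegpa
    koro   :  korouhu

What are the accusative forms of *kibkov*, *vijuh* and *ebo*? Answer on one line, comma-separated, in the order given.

Looking at the final sound of each stem: -pe when the stem ends in a voiceless consonant (*pepah*, *irok*); -pa when the stem ends in a voiced consonant (*afnov*, *wajeg*); -uhu when the stem ends in a vowel (*lima*, *tozu*, *mi*, *koro*).
*kibkov*: final sound = /v/, a voiced consonant → -pa → *kibkovpa*.
The final sound of *vijuh* is /h/, which is a voiceless consonant, so the suffix is -pe, giving *vijuhpe*.
Since the final sound of *ebo* is /o/ (a vowel), it takes -uhu, giving *ebouhu*.

kibkovpa, vijuhpe, ebouhu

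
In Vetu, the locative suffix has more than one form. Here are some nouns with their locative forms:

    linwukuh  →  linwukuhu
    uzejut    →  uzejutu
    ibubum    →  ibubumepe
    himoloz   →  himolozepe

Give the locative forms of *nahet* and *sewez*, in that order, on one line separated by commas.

nahetu, sewezepe

The alternation tracks the final consonant of the stem — -u when the stem ends in a voiceless consonant (*linwukuh*, *uzejut*); -epe when the stem ends in a voiced consonant (*ibubum*, *himoloz*).
The final consonant of *nahet* is /t/, which is voiceless, so the suffix is -u, giving *nahetu*.
The final consonant of *sewez* is /z/, which is voiced, so the suffix is -epe, giving *sewezepe*.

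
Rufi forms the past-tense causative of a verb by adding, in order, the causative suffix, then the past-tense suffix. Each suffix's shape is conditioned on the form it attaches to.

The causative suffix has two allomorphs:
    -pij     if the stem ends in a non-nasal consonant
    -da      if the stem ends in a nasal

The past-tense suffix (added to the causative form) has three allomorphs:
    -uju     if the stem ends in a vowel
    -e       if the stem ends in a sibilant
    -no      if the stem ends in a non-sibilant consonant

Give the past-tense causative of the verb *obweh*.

*obweh* — final consonant /h/ (non-nasal) → -pij → *obwehpij*.
The causative form *obwehpij* — final sound /j/ (a non-sibilant consonant) → -no → *obwehpijno*.

obwehpijno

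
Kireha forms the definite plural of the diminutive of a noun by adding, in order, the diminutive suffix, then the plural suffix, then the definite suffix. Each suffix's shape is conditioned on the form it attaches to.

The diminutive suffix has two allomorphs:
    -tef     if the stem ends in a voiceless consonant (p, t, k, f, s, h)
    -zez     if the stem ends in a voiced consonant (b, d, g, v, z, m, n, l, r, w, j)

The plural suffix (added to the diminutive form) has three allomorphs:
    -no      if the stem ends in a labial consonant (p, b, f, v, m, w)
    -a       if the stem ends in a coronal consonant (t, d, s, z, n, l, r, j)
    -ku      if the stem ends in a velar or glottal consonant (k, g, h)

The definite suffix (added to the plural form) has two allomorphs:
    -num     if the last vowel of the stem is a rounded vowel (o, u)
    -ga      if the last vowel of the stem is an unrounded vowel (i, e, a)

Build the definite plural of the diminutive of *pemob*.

pemobzezaga

*pemob* — final consonant /b/ (voiced) → -zez → *pemobzez*.
Since the final consonant of the diminutive form *pemobzez* is /z/ (coronal), it takes -a, giving *pemobzeza*.
The last vowel of the plural form *pemobzeza* is /a/, which is an unrounded vowel, so the definite suffix is -ga, giving *pemobzezaga*.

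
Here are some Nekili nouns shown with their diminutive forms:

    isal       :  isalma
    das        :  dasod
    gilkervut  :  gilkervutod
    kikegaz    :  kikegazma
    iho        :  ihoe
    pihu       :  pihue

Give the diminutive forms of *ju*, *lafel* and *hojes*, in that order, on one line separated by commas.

jue, lafelma, hojesod

Looking at the final sound of each stem: -od when the stem ends in a voiceless consonant (*das*, *gilkervut*); -ma when the stem ends in a voiced consonant (*isal*, *kikegaz*); -e when the stem ends in a vowel (*iho*, *pihu*).
The final sound of *ju* is /u/, which is a vowel, so the suffix is -e, giving *jue*.
Since the final sound of *lafel* is /l/ (a voiced consonant), it takes -ma, giving *lafelma*.
*hojes*: final sound = /s/, a voiceless consonant → -od → *hojesod*.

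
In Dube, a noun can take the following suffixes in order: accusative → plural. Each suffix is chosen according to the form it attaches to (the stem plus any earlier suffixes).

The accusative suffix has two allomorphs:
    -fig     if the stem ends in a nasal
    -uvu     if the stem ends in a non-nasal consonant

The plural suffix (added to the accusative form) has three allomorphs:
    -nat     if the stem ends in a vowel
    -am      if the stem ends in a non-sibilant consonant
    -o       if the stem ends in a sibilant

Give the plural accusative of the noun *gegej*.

gegejuvunat

*gegej*: final consonant = /j/, non-nasal → -uvu → *gegejuvu*.
Since the final sound of the accusative form *gegejuvu* is /u/ (a vowel), it takes -nat, giving *gegejuvunat*.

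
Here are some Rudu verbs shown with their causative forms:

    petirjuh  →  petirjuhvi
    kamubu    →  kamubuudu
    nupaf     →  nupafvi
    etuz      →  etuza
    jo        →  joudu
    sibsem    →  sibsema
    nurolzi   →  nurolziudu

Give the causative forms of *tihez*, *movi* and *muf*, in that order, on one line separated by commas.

Looking at the final sound of each stem: -vi when the stem ends in a voiceless consonant (*petirjuh*, *nupaf*); -a when the stem ends in a voiced consonant (*etuz*, *sibsem*); -udu when the stem ends in a vowel (*kamubu*, *jo*, *nurolzi*).
Since the final sound of *tihez* is /z/ (a voiced consonant), it takes -a, giving *tiheza*.
Since the final sound of *movi* is /i/ (a vowel), it takes -udu, giving *moviudu*.
The final sound of *muf* is /f/, which is a voiceless consonant, so the suffix is -vi, giving *mufvi*.

tiheza, moviudu, mufvi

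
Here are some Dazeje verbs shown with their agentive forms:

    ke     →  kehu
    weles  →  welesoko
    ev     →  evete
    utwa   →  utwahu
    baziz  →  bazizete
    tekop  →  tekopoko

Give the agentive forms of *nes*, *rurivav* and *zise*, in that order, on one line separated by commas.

nesoko, rurivavete, zisehu

The alternation tracks the final sound of the stem — -oko when the stem ends in a voiceless consonant (*weles*, *tekop*); -ete when the stem ends in a voiced consonant (*ev*, *baziz*); -hu when the stem ends in a vowel (*ke*, *utwa*).
*nes*: final sound = /s/, a voiceless consonant → -oko → *nesoko*.
Since the final sound of *rurivav* is /v/ (a voiced consonant), it takes -ete, giving *rurivavete*.
The final sound of *zise* is /e/, which is a vowel, so the suffix is -hu, giving *zisehu*.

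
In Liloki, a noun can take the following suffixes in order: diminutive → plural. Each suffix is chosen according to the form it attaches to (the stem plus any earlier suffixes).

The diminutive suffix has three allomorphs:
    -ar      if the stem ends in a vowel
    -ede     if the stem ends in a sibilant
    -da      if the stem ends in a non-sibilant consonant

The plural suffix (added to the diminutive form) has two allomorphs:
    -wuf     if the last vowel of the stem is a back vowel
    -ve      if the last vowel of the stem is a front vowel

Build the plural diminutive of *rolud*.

The final sound of *rolud* is /d/, which is a non-sibilant consonant, so the diminutive suffix is -da, giving *roludda*.
The diminutive form *roludda*: last vowel = /a/, a back vowel → -wuf → *roluddawuf*.

roluddawuf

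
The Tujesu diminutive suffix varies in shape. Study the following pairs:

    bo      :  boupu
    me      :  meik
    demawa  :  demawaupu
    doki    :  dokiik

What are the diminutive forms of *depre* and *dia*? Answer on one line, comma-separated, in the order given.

depreik, diaupu

Looking at the last vowel of each stem: -ik when the last vowel of the stem is a front vowel (*me*, *doki*); -upu when the last vowel of the stem is a back vowel (*bo*, *demawa*).
Since the last vowel of *depre* is /e/ (a front vowel), it takes -ik, giving *depreik*.
*dia*: last vowel = /a/, a back vowel → -upu → *diaupu*.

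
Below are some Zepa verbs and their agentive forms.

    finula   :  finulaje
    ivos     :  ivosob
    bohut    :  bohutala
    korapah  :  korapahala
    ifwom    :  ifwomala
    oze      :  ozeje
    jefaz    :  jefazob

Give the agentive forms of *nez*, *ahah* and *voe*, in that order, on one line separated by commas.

nezob, ahahala, voeje

The suffix is conditioned by the final sound: -ob when the stem ends in a sibilant (*ivos*, *jefaz*); -ala when the stem ends in a non-sibilant consonant (*bohut*, *korapah*, *ifwom*); -je when the stem ends in a vowel (*finula*, *oze*).
*nez*: final sound = /z/, a sibilant → -ob → *nezob*.
Since the final sound of *ahah* is /h/ (a non-sibilant consonant), it takes -ala, giving *ahahala*.
*voe*: final sound = /e/, a vowel → -je → *voeje*.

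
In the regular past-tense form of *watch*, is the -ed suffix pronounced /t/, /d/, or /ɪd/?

/t/

The stem *watch* ends in a voiceless consonant other than /t/.
The -ed suffix is realized as /ɪd/ after /t, d/; as /t/ after other voiceless consonants; and as /d/ after other voiced sounds.
So -ed on *watch* is pronounced /t/.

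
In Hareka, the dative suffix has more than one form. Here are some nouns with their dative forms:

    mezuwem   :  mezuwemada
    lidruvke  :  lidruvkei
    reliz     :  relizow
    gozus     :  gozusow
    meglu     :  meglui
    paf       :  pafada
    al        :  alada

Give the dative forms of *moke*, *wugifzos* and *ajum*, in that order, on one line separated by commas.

mokei, wugifzosow, ajumada

The suffix is conditioned by the final sound: -ow when the stem ends in a sibilant (*reliz*, *gozus*); -ada when the stem ends in a non-sibilant consonant (*mezuwem*, *paf*, *al*); -i when the stem ends in a vowel (*lidruvke*, *meglu*).
*moke* — final sound /e/ (a vowel) → -i → *mokei*.
*wugifzos* — final sound /s/ (a sibilant) → -ow → *wugifzosow*.
The final sound of *ajum* is /m/, which is a non-sibilant consonant, so the suffix is -ada, giving *ajumada*.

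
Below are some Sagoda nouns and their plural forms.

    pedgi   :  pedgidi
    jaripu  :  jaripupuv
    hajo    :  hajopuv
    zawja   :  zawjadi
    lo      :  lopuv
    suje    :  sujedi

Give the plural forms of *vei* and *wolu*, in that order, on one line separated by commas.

The alternation tracks the last vowel of the stem — -puv when the last vowel of the stem is a rounded vowel (*jaripu*, *hajo*, *lo*); -di when the last vowel of the stem is an unrounded vowel (*pedgi*, *zawja*, *suje*).
Since the last vowel of *vei* is /i/ (an unrounded vowel), it takes -di, giving *veidi*.
The last vowel of *wolu* is /u/, which is a rounded vowel, so the suffix is -puv, giving *wolupuv*.

veidi, wolupuv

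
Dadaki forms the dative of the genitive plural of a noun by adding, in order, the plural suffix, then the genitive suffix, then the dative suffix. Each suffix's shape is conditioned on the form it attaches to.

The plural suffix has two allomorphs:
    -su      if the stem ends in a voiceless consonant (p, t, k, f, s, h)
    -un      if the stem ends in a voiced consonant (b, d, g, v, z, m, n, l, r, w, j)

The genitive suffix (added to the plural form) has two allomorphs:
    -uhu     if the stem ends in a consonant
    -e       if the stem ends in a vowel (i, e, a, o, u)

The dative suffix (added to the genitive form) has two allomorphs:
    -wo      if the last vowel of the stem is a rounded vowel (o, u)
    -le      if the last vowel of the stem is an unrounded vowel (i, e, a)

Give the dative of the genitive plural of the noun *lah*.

lahsuele

*lah* — final consonant /h/ (voiceless) → -su → *lahsu*.
The plural form *lahsu*: final sound = /u/, a vowel → -e → *lahsue*.
Since the last vowel of the genitive form *lahsue* is /e/ (an unrounded vowel), it takes -le, giving *lahsuele*.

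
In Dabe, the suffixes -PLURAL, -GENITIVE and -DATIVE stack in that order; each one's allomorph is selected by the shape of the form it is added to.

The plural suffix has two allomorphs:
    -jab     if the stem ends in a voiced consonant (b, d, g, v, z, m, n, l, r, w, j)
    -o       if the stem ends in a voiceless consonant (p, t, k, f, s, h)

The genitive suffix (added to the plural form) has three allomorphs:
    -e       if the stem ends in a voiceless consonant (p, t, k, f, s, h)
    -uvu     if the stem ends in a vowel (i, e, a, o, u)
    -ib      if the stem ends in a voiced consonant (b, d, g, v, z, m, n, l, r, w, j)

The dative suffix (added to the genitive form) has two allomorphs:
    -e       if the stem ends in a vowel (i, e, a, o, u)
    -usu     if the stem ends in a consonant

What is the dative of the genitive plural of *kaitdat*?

Since the final consonant of *kaitdat* is /t/ (voiceless), it takes -o, giving *kaitdato*.
The final sound of the plural form *kaitdato* is /o/, which is a vowel, so the genitive suffix is -uvu, giving *kaitdatouvu*.
The genitive form *kaitdatouvu* — final sound /u/ (a vowel) → -e → *kaitdatouvue*.

kaitdatouvue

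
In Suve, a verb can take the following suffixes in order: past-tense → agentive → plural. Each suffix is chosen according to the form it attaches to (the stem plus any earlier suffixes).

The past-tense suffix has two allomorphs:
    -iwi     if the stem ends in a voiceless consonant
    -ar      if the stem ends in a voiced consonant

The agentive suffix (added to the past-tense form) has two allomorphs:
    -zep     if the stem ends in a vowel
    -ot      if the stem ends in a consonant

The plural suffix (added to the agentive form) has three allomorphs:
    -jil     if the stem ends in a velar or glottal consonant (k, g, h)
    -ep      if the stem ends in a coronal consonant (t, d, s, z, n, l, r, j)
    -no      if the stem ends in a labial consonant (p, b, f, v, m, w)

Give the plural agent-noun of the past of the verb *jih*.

The final consonant of *jih* is /h/, which is voiceless, so the past-tense suffix is -iwi, giving *jihiwi*.
The past-tense form *jihiwi*: final sound = /i/, a vowel → -zep → *jihiwizep*.
Since the final consonant of the agentive form *jihiwizep* is /p/ (labial), it takes -no, giving *jihiwizepno*.

jihiwizepno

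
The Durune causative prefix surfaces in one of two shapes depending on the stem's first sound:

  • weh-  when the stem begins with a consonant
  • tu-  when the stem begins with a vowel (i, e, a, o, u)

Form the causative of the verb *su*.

*su* — first sound /s/ (a consonant) → weh- → *wehsu*.

wehsu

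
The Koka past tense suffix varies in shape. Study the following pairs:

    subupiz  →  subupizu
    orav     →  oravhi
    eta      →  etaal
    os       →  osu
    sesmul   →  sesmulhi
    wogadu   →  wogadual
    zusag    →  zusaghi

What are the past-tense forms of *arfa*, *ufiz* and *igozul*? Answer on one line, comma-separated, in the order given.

Looking at the final sound of each stem: -u when the stem ends in a sibilant (*subupiz*, *os*); -hi when the stem ends in a non-sibilant consonant (*orav*, *sesmul*, *zusag*); -al when the stem ends in a vowel (*eta*, *wogadu*).
*arfa*: final sound = /a/, a vowel → -al → *arfaal*.
Since the final sound of *ufiz* is /z/ (a sibilant), it takes -u, giving *ufizu*.
*igozul* — final sound /l/ (a non-sibilant consonant) → -hi → *igozulhi*.

arfaal, ufizu, igozulhi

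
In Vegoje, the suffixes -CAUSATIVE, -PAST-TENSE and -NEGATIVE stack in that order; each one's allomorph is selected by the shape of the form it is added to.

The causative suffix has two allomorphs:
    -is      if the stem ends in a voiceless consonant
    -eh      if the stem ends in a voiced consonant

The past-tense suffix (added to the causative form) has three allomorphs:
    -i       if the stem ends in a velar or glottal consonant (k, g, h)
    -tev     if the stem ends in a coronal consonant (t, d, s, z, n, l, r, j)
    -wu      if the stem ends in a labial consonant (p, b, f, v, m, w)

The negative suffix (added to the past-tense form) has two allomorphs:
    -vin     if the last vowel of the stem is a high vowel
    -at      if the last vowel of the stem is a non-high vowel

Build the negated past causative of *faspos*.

*faspos*: final consonant = /s/, voiceless → -is → *fasposis*.
The causative form *fasposis*: final consonant = /s/, coronal → -tev → *fasposistev*.
Since the last vowel of the past-tense form *fasposistev* is /e/ (a non-high vowel), it takes -at, giving *fasposistevat*.

fasposistevat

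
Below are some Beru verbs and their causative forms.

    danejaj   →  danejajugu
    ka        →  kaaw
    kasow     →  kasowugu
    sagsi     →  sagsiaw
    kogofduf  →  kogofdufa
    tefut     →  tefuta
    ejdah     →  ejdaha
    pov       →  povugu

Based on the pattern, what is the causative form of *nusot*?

The pattern is voicing of the final sound: -a when the stem ends in a voiceless consonant (*kogofduf*, *tefut*, *ejdah*); -ugu when the stem ends in a voiced consonant (*danejaj*, *kasow*, *pov*); -aw when the stem ends in a vowel (*ka*, *sagsi*).
*nusot* — final sound /t/ (a voiceless consonant) → -a → *nusota*.

nusota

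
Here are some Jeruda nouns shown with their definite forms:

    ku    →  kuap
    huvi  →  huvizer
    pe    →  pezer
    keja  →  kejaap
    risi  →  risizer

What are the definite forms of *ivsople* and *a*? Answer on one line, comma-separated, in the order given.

The alternation tracks the last vowel of the stem — -zer when the last vowel of the stem is a front vowel (*huvi*, *pe*, *risi*); -ap when the last vowel of the stem is a back vowel (*ku*, *keja*).
*ivsople* — last vowel /e/ (a front vowel) → -zer → *ivsoplezer*.
*a*: last vowel = /a/, a back vowel → -ap → *aap*.

ivsoplezer, aap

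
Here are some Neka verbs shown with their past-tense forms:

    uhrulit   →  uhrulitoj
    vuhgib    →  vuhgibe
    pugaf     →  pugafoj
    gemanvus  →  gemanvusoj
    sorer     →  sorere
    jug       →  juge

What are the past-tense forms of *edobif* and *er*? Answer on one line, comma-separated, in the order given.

edobifoj, ere

The suffix is conditioned by the final consonant: -oj when the stem ends in a voiceless consonant (*uhrulit*, *pugaf*, *gemanvus*); -e when the stem ends in a voiced consonant (*vuhgib*, *sorer*, *jug*).
Since the final consonant of *edobif* is /f/ (voiceless), it takes -oj, giving *edobifoj*.
The final consonant of *er* is /r/, which is voiced, so the suffix is -e, giving *ere*.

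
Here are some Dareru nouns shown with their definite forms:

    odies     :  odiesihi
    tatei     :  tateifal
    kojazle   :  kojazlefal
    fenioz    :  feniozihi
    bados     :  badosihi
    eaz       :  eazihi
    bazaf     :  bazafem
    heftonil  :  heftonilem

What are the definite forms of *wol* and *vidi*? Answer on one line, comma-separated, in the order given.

The pattern is sibilance of the final sound: -ihi when the stem ends in a sibilant (*odies*, *fenioz*, *bados*, *eaz*); -em when the stem ends in a non-sibilant consonant (*bazaf*, *heftonil*); -fal when the stem ends in a vowel (*tatei*, *kojazle*).
Since the final sound of *wol* is /l/ (a non-sibilant consonant), it takes -em, giving *wolem*.
Since the final sound of *vidi* is /i/ (a vowel), it takes -fal, giving *vidifal*.

wolem, vidifal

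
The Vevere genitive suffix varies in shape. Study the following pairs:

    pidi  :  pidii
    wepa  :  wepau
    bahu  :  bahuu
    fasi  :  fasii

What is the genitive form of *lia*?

The alternation tracks the last vowel of the stem — -i when the last vowel of the stem is a front vowel (*pidi*, *fasi*); -u when the last vowel of the stem is a back vowel (*wepa*, *bahu*).
*lia*: last vowel = /a/, a back vowel → -u → *liau*.

liau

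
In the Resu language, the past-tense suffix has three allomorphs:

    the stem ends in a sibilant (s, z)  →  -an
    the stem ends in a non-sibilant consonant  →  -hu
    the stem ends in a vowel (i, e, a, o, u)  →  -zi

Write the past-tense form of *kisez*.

Since the final sound of *kisez* is /z/ (a sibilant), it takes -an, giving *kisezan*.

kisezan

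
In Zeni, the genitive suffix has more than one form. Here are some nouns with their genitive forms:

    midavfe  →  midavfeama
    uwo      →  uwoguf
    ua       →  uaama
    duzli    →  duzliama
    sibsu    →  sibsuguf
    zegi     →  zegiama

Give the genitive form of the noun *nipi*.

nipiama

Looking at the last vowel of each stem: -guf when the last vowel of the stem is a rounded vowel (*uwo*, *sibsu*); -ama when the last vowel of the stem is an unrounded vowel (*midavfe*, *ua*, *duzli*, *zegi*).
*nipi* — last vowel /i/ (an unrounded vowel) → -ama → *nipiama*.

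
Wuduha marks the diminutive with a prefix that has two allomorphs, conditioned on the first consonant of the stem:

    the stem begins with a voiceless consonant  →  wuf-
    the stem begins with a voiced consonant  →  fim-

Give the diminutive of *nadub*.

fimnadub

*nadub*: first consonant = /n/, voiced → fim- → *fimnadub*.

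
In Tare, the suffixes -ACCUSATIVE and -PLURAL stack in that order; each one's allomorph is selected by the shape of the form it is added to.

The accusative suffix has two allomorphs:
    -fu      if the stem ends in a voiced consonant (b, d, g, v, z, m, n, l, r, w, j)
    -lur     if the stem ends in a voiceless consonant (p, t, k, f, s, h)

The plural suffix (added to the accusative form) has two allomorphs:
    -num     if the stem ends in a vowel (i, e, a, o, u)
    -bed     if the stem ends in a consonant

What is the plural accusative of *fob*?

*fob* — final consonant /b/ (voiced) → -fu → *fobfu*.
Since the final sound of the accusative form *fobfu* is /u/ (a vowel), it takes -num, giving *fobfunum*.

fobfunum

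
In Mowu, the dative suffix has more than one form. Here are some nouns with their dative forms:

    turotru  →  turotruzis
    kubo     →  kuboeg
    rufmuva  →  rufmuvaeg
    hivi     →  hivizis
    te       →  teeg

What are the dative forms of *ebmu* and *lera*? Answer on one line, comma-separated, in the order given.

ebmuzis, leraeg

Looking at the last vowel of each stem: -zis when the last vowel of the stem is a high vowel (*turotru*, *hivi*); -eg when the last vowel of the stem is a non-high vowel (*kubo*, *rufmuva*, *te*).
*ebmu*: last vowel = /u/, a high vowel → -zis → *ebmuzis*.
Since the last vowel of *lera* is /a/ (a non-high vowel), it takes -eg, giving *leraeg*.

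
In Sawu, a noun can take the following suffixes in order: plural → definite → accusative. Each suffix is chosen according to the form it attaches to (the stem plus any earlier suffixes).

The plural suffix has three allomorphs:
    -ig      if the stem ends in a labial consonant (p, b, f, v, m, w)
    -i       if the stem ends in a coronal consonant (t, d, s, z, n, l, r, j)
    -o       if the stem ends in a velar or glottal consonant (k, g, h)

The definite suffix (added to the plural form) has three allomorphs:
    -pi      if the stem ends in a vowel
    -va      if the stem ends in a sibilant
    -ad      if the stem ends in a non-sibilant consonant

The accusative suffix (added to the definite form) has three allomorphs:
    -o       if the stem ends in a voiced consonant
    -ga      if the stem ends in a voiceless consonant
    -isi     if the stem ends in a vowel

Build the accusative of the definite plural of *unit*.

The final consonant of *unit* is /t/, which is coronal, so the plural suffix is -i, giving *uniti*.
The final sound of the plural form *uniti* is /i/, which is a vowel, so the definite suffix is -pi, giving *unitipi*.
The final sound of the definite form *unitipi* is /i/, which is a vowel, so the accusative suffix is -isi, giving *unitipiisi*.

unitipiisi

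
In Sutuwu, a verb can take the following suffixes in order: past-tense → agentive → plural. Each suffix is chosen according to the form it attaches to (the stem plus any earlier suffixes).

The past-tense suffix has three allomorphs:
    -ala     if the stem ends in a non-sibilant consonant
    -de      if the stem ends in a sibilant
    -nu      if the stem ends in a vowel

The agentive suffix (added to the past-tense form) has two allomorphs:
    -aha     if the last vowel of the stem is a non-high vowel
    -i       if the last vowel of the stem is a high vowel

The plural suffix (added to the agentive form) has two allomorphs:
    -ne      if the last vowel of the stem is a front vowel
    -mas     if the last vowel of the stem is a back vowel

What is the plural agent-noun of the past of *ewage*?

The final sound of *ewage* is /e/, which is a vowel, so the past-tense suffix is -nu, giving *ewagenu*.
The last vowel of the past-tense form *ewagenu* is /u/, which is a high vowel, so the agentive suffix is -i, giving *ewagenui*.
The last vowel of the agentive form *ewagenui* is /i/, which is a front vowel, so the plural suffix is -ne, giving *ewagenuine*.

ewagenuine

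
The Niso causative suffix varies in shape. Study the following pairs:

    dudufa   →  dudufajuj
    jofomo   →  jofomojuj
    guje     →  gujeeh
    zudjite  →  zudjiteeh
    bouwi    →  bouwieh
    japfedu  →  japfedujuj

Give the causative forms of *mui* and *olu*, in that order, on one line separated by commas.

Looking at the last vowel of each stem: -eh when the last vowel of the stem is a front vowel (*guje*, *zudjite*, *bouwi*); -juj when the last vowel of the stem is a back vowel (*dudufa*, *jofomo*, *japfedu*).
The last vowel of *mui* is /i/, which is a front vowel, so the suffix is -eh, giving *muieh*.
*olu* — last vowel /u/ (a back vowel) → -juj → *olujuj*.

muieh, olujuj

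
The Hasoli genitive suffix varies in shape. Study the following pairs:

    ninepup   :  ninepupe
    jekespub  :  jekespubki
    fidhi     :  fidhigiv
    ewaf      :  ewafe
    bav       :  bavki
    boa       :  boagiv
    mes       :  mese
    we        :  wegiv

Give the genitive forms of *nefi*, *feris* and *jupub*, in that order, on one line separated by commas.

The suffix is conditioned by the final sound: -e when the stem ends in a voiceless consonant (*ninepup*, *ewaf*, *mes*); -ki when the stem ends in a voiced consonant (*jekespub*, *bav*); -giv when the stem ends in a vowel (*fidhi*, *boa*, *we*).
The final sound of *nefi* is /i/, which is a vowel, so the suffix is -giv, giving *nefigiv*.
*feris* — final sound /s/ (a voiceless consonant) → -e → *ferise*.
*jupub*: final sound = /b/, a voiced consonant → -ki → *jupubki*.

nefigiv, ferise, jupubki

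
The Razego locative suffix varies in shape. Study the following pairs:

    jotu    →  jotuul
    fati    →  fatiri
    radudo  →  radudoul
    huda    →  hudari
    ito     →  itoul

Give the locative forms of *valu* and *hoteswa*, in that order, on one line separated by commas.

valuul, hoteswari

The suffix is conditioned by the last vowel: -ul when the last vowel of the stem is a rounded vowel (*jotu*, *radudo*, *ito*); -ri when the last vowel of the stem is an unrounded vowel (*fati*, *huda*).
*valu* — last vowel /u/ (a rounded vowel) → -ul → *valuul*.
The last vowel of *hoteswa* is /a/, which is an unrounded vowel, so the suffix is -ri, giving *hoteswari*.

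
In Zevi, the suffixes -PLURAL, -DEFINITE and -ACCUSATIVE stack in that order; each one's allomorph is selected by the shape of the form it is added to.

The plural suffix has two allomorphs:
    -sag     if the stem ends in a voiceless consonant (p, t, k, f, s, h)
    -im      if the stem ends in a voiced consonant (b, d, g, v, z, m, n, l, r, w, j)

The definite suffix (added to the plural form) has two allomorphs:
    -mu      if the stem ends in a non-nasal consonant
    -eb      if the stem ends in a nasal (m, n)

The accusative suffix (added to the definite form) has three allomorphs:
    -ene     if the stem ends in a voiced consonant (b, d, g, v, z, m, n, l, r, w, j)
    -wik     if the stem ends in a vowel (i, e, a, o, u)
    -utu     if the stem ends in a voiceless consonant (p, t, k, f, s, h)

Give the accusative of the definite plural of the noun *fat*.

Since the final consonant of *fat* is /t/ (voiceless), it takes -sag, giving *fatsag*.
Since the final consonant of the plural form *fatsag* is /g/ (non-nasal), it takes -mu, giving *fatsagmu*.
The definite form *fatsagmu*: final sound = /u/, a vowel → -wik → *fatsagmuwik*.

fatsagmuwik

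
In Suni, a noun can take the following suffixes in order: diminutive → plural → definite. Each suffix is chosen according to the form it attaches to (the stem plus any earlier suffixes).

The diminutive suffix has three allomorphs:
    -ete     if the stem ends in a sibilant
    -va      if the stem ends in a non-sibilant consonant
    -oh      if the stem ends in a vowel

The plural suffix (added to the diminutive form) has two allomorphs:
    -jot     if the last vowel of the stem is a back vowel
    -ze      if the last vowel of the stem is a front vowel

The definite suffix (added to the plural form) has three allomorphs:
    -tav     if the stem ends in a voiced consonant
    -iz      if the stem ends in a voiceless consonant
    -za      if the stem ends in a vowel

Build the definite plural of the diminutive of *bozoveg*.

*bozoveg*: final sound = /g/, a non-sibilant consonant → -va → *bozovegva*.
The diminutive form *bozovegva* — last vowel /a/ (a back vowel) → -jot → *bozovegvajot*.
The final sound of the plural form *bozovegvajot* is /t/, which is a voiceless consonant, so the definite suffix is -iz, giving *bozovegvajotiz*.

bozovegvajotiz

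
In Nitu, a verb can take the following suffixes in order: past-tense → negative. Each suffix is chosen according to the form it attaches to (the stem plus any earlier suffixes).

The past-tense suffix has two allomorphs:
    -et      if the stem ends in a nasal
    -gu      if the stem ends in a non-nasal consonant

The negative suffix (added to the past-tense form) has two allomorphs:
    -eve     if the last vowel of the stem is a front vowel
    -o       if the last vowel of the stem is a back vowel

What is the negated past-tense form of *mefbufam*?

Since the final consonant of *mefbufam* is /m/ (a nasal), it takes -et, giving *mefbufamet*.
The last vowel of the past-tense form *mefbufamet* is /e/, which is a front vowel, so the negative suffix is -eve, giving *mefbufameteve*.

mefbufameteve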